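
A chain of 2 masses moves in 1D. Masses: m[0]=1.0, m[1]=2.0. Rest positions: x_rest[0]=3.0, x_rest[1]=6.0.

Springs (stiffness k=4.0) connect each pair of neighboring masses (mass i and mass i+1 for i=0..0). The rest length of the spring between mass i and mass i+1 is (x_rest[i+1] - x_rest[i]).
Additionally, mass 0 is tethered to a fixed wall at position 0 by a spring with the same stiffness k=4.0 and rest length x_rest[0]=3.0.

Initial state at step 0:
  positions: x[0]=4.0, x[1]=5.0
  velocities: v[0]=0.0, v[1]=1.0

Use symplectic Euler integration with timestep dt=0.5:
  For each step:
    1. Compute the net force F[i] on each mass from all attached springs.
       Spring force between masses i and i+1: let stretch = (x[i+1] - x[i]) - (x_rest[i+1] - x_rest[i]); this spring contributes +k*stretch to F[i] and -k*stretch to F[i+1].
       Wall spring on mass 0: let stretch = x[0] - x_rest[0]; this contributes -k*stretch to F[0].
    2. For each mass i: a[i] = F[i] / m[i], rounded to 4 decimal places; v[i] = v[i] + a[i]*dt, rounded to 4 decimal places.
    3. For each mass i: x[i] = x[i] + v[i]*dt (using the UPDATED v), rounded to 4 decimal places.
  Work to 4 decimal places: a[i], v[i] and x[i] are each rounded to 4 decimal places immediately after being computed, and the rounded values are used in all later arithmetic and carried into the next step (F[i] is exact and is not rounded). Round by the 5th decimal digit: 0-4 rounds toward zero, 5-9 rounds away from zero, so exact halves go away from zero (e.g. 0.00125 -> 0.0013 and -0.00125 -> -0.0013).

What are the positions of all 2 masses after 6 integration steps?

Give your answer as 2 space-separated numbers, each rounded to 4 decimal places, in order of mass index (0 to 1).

Step 0: x=[4.0000 5.0000] v=[0.0000 1.0000]
Step 1: x=[1.0000 6.5000] v=[-6.0000 3.0000]
Step 2: x=[2.5000 6.7500] v=[3.0000 0.5000]
Step 3: x=[5.7500 6.3750] v=[6.5000 -0.7500]
Step 4: x=[3.8750 7.1875] v=[-3.7500 1.6250]
Step 5: x=[1.4375 7.8438] v=[-4.8750 1.3125]
Step 6: x=[3.9688 6.7969] v=[5.0626 -2.0938]

Answer: 3.9688 6.7969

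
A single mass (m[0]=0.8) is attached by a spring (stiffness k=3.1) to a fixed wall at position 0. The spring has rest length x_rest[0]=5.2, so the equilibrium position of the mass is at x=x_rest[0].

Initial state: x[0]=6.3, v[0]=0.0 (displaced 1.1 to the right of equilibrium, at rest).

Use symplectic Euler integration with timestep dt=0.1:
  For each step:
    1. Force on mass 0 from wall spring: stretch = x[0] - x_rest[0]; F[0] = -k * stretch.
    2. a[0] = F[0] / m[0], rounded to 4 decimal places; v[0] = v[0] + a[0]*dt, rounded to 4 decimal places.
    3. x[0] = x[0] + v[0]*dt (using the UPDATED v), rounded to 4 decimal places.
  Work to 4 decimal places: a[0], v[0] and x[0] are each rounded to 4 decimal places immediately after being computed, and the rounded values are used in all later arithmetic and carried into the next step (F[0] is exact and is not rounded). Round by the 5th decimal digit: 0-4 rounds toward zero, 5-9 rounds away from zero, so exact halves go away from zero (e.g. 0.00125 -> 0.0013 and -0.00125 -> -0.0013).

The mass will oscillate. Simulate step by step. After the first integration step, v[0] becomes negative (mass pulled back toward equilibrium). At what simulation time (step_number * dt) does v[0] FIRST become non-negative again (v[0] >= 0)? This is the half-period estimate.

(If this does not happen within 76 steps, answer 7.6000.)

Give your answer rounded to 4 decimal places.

Step 0: x=[6.3000] v=[0.0000]
Step 1: x=[6.2574] v=[-0.4263]
Step 2: x=[6.1738] v=[-0.8360]
Step 3: x=[6.0525] v=[-1.2134]
Step 4: x=[5.8981] v=[-1.5437]
Step 5: x=[5.7167] v=[-1.8142]
Step 6: x=[5.5153] v=[-2.0144]
Step 7: x=[5.3016] v=[-2.1366]
Step 8: x=[5.0840] v=[-2.1760]
Step 9: x=[4.8709] v=[-2.1311]
Step 10: x=[4.6705] v=[-2.0036]
Step 11: x=[4.4907] v=[-1.7984]
Step 12: x=[4.3383] v=[-1.5236]
Step 13: x=[4.2193] v=[-1.1897]
Step 14: x=[4.1383] v=[-0.8097]
Step 15: x=[4.0985] v=[-0.3983]
Step 16: x=[4.1014] v=[0.0285]
First v>=0 after going negative at step 16, time=1.6000

Answer: 1.6000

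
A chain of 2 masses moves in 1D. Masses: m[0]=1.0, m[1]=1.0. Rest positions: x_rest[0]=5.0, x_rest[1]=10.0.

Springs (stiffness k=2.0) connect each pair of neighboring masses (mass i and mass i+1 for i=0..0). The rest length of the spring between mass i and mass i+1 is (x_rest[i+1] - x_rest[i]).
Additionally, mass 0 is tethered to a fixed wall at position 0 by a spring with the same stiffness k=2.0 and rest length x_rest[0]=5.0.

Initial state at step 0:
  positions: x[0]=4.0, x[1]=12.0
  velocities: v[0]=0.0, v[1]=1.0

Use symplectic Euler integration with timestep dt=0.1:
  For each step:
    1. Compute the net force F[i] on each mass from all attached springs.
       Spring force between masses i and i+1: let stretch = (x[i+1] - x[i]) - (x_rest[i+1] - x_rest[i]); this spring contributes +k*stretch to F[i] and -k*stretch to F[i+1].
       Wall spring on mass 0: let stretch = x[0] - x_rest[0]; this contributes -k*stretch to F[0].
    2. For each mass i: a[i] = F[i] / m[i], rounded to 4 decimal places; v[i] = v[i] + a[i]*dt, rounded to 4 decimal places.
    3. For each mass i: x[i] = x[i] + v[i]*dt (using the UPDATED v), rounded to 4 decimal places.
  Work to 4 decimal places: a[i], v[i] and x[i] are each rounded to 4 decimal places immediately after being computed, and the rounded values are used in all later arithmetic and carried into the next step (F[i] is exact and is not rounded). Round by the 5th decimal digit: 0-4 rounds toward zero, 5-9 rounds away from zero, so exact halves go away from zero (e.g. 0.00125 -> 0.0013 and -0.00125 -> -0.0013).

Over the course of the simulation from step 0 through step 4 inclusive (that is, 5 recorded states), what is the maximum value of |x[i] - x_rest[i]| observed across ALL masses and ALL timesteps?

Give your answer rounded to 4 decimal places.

Answer: 2.0400

Derivation:
Step 0: x=[4.0000 12.0000] v=[0.0000 1.0000]
Step 1: x=[4.0800 12.0400] v=[0.8000 0.4000]
Step 2: x=[4.2376 12.0208] v=[1.5760 -0.1920]
Step 3: x=[4.4661 11.9459] v=[2.2851 -0.7486]
Step 4: x=[4.7549 11.8214] v=[2.8878 -1.2446]
Max displacement = 2.0400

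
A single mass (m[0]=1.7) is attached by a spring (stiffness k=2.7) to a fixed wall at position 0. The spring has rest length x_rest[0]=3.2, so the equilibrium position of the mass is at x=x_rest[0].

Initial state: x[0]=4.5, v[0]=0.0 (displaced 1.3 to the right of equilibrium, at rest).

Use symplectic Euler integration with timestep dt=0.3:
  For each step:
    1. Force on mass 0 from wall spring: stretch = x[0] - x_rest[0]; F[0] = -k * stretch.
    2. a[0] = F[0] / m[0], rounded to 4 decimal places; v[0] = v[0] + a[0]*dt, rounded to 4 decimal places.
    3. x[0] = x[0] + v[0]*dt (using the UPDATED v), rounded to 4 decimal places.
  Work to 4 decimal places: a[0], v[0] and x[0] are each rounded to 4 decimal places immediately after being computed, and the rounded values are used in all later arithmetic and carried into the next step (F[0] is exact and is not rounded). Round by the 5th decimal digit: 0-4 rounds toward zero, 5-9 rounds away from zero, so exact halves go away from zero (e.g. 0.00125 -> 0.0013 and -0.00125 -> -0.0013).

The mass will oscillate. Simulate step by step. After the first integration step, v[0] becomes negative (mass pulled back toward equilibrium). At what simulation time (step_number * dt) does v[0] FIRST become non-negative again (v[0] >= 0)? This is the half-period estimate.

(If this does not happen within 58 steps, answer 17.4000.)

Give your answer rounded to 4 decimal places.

Step 0: x=[4.5000] v=[0.0000]
Step 1: x=[4.3142] v=[-0.6194]
Step 2: x=[3.9691] v=[-1.1503]
Step 3: x=[3.5141] v=[-1.5168]
Step 4: x=[3.0142] v=[-1.6665]
Step 5: x=[2.5408] v=[-1.5780]
Step 6: x=[2.1616] v=[-1.2639]
Step 7: x=[1.9309] v=[-0.7691]
Step 8: x=[1.8816] v=[-0.1644]
Step 9: x=[2.0207] v=[0.4638]
First v>=0 after going negative at step 9, time=2.7000

Answer: 2.7000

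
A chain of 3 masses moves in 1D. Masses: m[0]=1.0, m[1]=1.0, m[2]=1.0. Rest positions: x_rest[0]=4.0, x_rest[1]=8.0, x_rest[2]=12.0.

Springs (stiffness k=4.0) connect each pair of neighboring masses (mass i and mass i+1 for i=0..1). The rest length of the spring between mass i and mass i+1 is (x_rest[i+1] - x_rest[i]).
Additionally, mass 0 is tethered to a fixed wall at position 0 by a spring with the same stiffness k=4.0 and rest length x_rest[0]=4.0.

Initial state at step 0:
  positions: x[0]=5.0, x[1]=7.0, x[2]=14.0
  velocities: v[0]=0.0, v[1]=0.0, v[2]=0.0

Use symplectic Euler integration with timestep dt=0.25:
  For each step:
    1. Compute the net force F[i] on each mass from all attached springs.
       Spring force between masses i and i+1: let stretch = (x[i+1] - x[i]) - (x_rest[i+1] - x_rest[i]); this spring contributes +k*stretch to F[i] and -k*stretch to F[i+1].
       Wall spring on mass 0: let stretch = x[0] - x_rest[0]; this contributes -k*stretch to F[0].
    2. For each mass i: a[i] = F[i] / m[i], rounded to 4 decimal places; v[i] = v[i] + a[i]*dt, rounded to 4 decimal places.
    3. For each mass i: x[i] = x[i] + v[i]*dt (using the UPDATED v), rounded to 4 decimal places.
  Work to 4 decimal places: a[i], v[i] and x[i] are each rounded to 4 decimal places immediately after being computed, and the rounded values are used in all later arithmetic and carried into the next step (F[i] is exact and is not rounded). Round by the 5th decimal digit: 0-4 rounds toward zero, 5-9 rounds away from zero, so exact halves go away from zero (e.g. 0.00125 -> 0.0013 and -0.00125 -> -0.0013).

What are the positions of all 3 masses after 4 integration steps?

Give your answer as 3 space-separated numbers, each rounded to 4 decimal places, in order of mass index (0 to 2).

Answer: 4.1524 9.4375 11.6680

Derivation:
Step 0: x=[5.0000 7.0000 14.0000] v=[0.0000 0.0000 0.0000]
Step 1: x=[4.2500 8.2500 13.2500] v=[-3.0000 5.0000 -3.0000]
Step 2: x=[3.4375 9.7500 12.2500] v=[-3.2500 6.0000 -4.0000]
Step 3: x=[3.3438 10.2969 11.6250] v=[-0.3750 2.1875 -2.5000]
Step 4: x=[4.1524 9.4375 11.6680] v=[3.2343 -3.4375 0.1719]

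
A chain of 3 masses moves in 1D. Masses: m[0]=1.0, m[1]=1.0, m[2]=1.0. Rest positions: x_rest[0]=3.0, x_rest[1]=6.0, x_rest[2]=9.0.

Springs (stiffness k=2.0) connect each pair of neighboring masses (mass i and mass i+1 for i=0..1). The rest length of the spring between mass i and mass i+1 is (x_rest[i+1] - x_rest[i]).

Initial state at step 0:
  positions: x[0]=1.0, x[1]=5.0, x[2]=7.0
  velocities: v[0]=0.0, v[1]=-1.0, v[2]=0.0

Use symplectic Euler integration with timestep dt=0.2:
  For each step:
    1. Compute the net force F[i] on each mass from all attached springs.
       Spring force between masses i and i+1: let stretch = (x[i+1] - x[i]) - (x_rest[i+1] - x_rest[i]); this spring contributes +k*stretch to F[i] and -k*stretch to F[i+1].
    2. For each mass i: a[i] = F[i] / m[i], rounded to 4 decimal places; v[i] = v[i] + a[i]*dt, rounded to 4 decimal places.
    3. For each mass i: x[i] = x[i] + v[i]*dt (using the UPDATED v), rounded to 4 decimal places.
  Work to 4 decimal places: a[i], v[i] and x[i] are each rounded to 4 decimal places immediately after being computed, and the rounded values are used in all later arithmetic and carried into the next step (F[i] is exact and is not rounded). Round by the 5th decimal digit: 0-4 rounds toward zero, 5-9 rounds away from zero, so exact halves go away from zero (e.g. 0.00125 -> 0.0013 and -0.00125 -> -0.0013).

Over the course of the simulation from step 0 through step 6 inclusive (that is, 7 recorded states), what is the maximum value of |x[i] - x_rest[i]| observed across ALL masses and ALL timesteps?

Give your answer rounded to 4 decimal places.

Answer: 2.8017

Derivation:
Step 0: x=[1.0000 5.0000 7.0000] v=[0.0000 -1.0000 0.0000]
Step 1: x=[1.0800 4.6400 7.0800] v=[0.4000 -1.8000 0.4000]
Step 2: x=[1.2048 4.1904 7.2048] v=[0.6240 -2.2480 0.6240]
Step 3: x=[1.3284 3.7431 7.3284] v=[0.6182 -2.2365 0.6182]
Step 4: x=[1.4052 3.3894 7.4052] v=[0.3841 -1.7683 0.3841]
Step 5: x=[1.4008 3.1983 7.4008] v=[-0.0222 -0.9557 -0.0222]
Step 6: x=[1.3002 3.1996 7.3002] v=[-0.5032 0.0063 -0.5032]
Max displacement = 2.8017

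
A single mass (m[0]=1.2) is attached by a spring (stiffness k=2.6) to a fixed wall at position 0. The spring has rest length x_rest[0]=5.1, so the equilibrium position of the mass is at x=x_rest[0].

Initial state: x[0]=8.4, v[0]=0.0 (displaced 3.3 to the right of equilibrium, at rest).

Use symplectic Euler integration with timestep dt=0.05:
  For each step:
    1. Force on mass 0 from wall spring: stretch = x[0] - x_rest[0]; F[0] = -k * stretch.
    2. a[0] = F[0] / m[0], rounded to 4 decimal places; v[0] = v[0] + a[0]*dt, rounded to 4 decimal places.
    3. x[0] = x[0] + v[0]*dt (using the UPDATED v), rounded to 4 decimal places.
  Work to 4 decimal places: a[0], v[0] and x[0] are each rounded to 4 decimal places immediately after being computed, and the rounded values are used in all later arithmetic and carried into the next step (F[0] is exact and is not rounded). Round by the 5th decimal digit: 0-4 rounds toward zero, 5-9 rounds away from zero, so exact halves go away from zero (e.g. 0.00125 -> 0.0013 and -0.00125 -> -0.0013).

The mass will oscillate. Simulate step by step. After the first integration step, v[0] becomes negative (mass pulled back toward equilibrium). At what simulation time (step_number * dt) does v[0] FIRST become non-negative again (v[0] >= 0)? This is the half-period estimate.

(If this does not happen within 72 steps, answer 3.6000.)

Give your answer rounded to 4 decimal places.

Answer: 2.1500

Derivation:
Step 0: x=[8.4000] v=[0.0000]
Step 1: x=[8.3821] v=[-0.3575]
Step 2: x=[8.3464] v=[-0.7131]
Step 3: x=[8.2932] v=[-1.0648]
Step 4: x=[8.2227] v=[-1.4107]
Step 5: x=[8.1353] v=[-1.7490]
Step 6: x=[8.0314] v=[-2.0778]
Step 7: x=[7.9116] v=[-2.3954]
Step 8: x=[7.7766] v=[-2.7000]
Step 9: x=[7.6271] v=[-2.9900]
Step 10: x=[7.4639] v=[-3.2638]
Step 11: x=[7.2879] v=[-3.5199]
Step 12: x=[7.1001] v=[-3.7569]
Step 13: x=[6.9014] v=[-3.9736]
Step 14: x=[6.6930] v=[-4.1688]
Step 15: x=[6.4759] v=[-4.3414]
Step 16: x=[6.2514] v=[-4.4905]
Step 17: x=[6.0206] v=[-4.6152]
Step 18: x=[5.7849] v=[-4.7149]
Step 19: x=[5.5454] v=[-4.7891]
Step 20: x=[5.3035] v=[-4.8374]
Step 21: x=[5.0605] v=[-4.8594]
Step 22: x=[4.8177] v=[-4.8551]
Step 23: x=[4.5765] v=[-4.8245]
Step 24: x=[4.3381] v=[-4.7678]
Step 25: x=[4.1038] v=[-4.6853]
Step 26: x=[3.8749] v=[-4.5774]
Step 27: x=[3.6527] v=[-4.4447]
Step 28: x=[3.4383] v=[-4.2879]
Step 29: x=[3.2329] v=[-4.1079]
Step 30: x=[3.0376] v=[-3.9056]
Step 31: x=[2.8535] v=[-3.6822]
Step 32: x=[2.6816] v=[-3.4388]
Step 33: x=[2.5228] v=[-3.1768]
Step 34: x=[2.3779] v=[-2.8976]
Step 35: x=[2.2478] v=[-2.6027]
Step 36: x=[2.1331] v=[-2.2937]
Step 37: x=[2.0345] v=[-1.9723]
Step 38: x=[1.9525] v=[-1.6402]
Step 39: x=[1.8875] v=[-1.2992]
Step 40: x=[1.8399] v=[-0.9512]
Step 41: x=[1.8100] v=[-0.5980]
Step 42: x=[1.7979] v=[-0.2416]
Step 43: x=[1.8037] v=[0.1161]
First v>=0 after going negative at step 43, time=2.1500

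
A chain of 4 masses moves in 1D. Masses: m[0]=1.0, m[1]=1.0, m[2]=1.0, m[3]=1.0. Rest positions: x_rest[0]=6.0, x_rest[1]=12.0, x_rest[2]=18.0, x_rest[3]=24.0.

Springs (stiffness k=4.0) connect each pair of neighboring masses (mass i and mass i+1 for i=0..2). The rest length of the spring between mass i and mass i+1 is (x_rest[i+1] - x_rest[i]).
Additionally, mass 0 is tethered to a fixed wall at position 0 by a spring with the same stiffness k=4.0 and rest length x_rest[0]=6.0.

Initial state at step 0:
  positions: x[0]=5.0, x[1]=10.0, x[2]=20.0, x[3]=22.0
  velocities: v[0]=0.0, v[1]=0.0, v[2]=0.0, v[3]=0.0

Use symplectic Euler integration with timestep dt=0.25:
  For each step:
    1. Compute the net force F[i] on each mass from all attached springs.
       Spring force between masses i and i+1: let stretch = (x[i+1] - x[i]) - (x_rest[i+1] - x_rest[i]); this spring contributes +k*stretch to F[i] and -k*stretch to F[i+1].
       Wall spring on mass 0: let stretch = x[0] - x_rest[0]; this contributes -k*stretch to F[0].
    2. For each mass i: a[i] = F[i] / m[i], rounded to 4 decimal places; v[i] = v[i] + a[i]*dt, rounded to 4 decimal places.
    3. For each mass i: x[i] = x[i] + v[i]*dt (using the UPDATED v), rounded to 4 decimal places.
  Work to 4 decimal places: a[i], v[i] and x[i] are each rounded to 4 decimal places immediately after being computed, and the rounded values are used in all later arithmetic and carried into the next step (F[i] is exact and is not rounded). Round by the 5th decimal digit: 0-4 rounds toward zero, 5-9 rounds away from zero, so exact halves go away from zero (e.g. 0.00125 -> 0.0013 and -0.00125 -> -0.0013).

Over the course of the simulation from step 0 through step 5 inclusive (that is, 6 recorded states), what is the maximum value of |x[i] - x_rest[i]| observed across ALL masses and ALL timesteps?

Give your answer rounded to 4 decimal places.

Step 0: x=[5.0000 10.0000 20.0000 22.0000] v=[0.0000 0.0000 0.0000 0.0000]
Step 1: x=[5.0000 11.2500 18.0000 23.0000] v=[0.0000 5.0000 -8.0000 4.0000]
Step 2: x=[5.3125 12.6250 15.5625 24.2500] v=[1.2500 5.5000 -9.7500 5.0000]
Step 3: x=[6.1250 12.9063 14.5625 24.8281] v=[3.2500 1.1250 -4.0000 2.3125]
Step 4: x=[7.1016 11.9063 15.7149 24.3398] v=[3.9063 -4.0001 4.6094 -1.9531]
Step 5: x=[7.5040 10.6573 18.0713 23.1953] v=[1.6094 -4.9962 9.4257 -4.5780]
Max displacement = 3.4375

Answer: 3.4375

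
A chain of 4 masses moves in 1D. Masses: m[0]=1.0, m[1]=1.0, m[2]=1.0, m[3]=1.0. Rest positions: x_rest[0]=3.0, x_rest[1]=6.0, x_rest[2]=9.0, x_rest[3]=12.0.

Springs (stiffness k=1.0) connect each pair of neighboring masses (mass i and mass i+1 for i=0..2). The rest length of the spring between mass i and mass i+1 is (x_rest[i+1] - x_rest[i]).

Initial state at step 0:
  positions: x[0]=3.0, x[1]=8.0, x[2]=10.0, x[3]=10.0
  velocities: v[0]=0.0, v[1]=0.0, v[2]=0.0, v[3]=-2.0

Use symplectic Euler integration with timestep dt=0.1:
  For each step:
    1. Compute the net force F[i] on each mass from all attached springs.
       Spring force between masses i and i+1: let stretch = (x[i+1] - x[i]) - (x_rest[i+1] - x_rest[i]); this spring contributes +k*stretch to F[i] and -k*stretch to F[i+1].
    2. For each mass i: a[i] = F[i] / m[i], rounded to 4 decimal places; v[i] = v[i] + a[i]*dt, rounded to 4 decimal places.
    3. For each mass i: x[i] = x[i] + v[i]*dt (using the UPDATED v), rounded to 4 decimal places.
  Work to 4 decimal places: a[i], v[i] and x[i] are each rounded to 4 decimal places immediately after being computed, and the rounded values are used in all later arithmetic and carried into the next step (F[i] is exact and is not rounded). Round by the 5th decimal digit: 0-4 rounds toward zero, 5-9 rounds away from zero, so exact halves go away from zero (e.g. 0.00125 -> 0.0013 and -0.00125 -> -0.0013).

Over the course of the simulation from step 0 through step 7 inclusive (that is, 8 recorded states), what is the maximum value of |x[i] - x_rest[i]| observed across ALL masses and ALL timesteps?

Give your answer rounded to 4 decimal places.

Answer: 2.5364

Derivation:
Step 0: x=[3.0000 8.0000 10.0000 10.0000] v=[0.0000 0.0000 0.0000 -2.0000]
Step 1: x=[3.0200 7.9700 9.9800 9.8300] v=[0.2000 -0.3000 -0.2000 -1.7000]
Step 2: x=[3.0595 7.9106 9.9384 9.6915] v=[0.3950 -0.5940 -0.4160 -1.3850]
Step 3: x=[3.1175 7.8230 9.8741 9.5855] v=[0.5801 -0.8763 -0.6435 -1.0603]
Step 4: x=[3.1926 7.7088 9.7864 9.5124] v=[0.7507 -1.1417 -0.8775 -0.7314]
Step 5: x=[3.2828 7.5702 9.6751 9.4720] v=[0.9023 -1.3856 -1.1127 -0.4040]
Step 6: x=[3.3859 7.4098 9.5408 9.4636] v=[1.0310 -1.6039 -1.3435 -0.0837]
Step 7: x=[3.4992 7.2305 9.3844 9.4860] v=[1.1334 -1.7932 -1.5643 0.2240]
Max displacement = 2.5364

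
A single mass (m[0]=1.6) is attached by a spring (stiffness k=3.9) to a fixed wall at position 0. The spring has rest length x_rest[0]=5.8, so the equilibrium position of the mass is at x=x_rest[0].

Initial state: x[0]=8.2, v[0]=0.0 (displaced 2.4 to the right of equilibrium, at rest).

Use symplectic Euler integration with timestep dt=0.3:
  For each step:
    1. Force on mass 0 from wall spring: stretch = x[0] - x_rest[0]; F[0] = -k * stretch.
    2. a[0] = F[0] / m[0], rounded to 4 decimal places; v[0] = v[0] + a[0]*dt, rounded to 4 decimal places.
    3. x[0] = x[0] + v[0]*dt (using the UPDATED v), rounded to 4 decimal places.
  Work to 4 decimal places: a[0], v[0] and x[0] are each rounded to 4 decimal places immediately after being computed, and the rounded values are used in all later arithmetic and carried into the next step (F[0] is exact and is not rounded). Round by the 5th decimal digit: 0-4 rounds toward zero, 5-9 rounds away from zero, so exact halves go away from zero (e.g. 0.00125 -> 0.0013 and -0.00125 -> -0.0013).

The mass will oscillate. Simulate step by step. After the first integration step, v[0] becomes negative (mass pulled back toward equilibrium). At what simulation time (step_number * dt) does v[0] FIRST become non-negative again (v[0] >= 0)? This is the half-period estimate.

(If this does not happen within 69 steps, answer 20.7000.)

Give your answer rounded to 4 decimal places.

Step 0: x=[8.2000] v=[0.0000]
Step 1: x=[7.6735] v=[-1.7550]
Step 2: x=[6.7360] v=[-3.1250]
Step 3: x=[5.5932] v=[-3.8095]
Step 4: x=[4.4957] v=[-3.6583]
Step 5: x=[3.6844] v=[-2.7045]
Step 6: x=[3.3372] v=[-1.1575]
Step 7: x=[3.5302] v=[0.6434]
First v>=0 after going negative at step 7, time=2.1000

Answer: 2.1000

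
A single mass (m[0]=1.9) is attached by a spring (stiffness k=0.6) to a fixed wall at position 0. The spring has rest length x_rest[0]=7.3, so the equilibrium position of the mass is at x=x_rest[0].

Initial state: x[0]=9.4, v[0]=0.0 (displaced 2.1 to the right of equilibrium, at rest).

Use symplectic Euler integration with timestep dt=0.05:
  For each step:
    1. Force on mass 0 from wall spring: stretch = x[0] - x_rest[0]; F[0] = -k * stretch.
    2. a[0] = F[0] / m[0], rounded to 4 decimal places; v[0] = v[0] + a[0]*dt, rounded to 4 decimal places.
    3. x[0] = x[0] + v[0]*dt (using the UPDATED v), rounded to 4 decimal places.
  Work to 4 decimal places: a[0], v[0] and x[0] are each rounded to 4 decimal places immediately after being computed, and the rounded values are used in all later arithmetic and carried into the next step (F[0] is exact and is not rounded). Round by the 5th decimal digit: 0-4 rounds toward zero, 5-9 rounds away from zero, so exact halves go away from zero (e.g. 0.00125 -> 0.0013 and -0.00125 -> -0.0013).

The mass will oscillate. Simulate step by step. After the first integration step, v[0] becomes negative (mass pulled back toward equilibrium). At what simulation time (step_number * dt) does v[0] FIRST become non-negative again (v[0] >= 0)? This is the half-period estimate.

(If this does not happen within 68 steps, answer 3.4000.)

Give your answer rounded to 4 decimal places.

Answer: 3.4000

Derivation:
Step 0: x=[9.4000] v=[0.0000]
Step 1: x=[9.3983] v=[-0.0332]
Step 2: x=[9.3950] v=[-0.0663]
Step 3: x=[9.3900] v=[-0.0994]
Step 4: x=[9.3834] v=[-0.1324]
Step 5: x=[9.3751] v=[-0.1653]
Step 6: x=[9.3652] v=[-0.1981]
Step 7: x=[9.3537] v=[-0.2307]
Step 8: x=[9.3405] v=[-0.2631]
Step 9: x=[9.3257] v=[-0.2953]
Step 10: x=[9.3093] v=[-0.3273]
Step 11: x=[9.2914] v=[-0.3590]
Step 12: x=[9.2719] v=[-0.3904]
Step 13: x=[9.2508] v=[-0.4215]
Step 14: x=[9.2282] v=[-0.4523]
Step 15: x=[9.2041] v=[-0.4827]
Step 16: x=[9.1785] v=[-0.5128]
Step 17: x=[9.1514] v=[-0.5425]
Step 18: x=[9.1228] v=[-0.5717]
Step 19: x=[9.0928] v=[-0.6005]
Step 20: x=[9.0614] v=[-0.6288]
Step 21: x=[9.0286] v=[-0.6566]
Step 22: x=[8.9944] v=[-0.6839]
Step 23: x=[8.9589] v=[-0.7107]
Step 24: x=[8.9221] v=[-0.7369]
Step 25: x=[8.8840] v=[-0.7625]
Step 26: x=[8.8446] v=[-0.7875]
Step 27: x=[8.8040] v=[-0.8119]
Step 28: x=[8.7622] v=[-0.8356]
Step 29: x=[8.7193] v=[-0.8587]
Step 30: x=[8.6752] v=[-0.8811]
Step 31: x=[8.6301] v=[-0.9028]
Step 32: x=[8.5839] v=[-0.9238]
Step 33: x=[8.5367] v=[-0.9441]
Step 34: x=[8.4885] v=[-0.9636]
Step 35: x=[8.4394] v=[-0.9824]
Step 36: x=[8.3894] v=[-1.0004]
Step 37: x=[8.3385] v=[-1.0176]
Step 38: x=[8.2868] v=[-1.0340]
Step 39: x=[8.2343] v=[-1.0496]
Step 40: x=[8.1811] v=[-1.0644]
Step 41: x=[8.1272] v=[-1.0783]
Step 42: x=[8.0726] v=[-1.0914]
Step 43: x=[8.0174] v=[-1.1036]
Step 44: x=[7.9617] v=[-1.1149]
Step 45: x=[7.9054] v=[-1.1254]
Step 46: x=[7.8487] v=[-1.1350]
Step 47: x=[7.7915] v=[-1.1437]
Step 48: x=[7.7339] v=[-1.1515]
Step 49: x=[7.6760] v=[-1.1584]
Step 50: x=[7.6178] v=[-1.1643]
Step 51: x=[7.5593] v=[-1.1693]
Step 52: x=[7.5006] v=[-1.1734]
Step 53: x=[7.4418] v=[-1.1766]
Step 54: x=[7.3829] v=[-1.1788]
Step 55: x=[7.3239] v=[-1.1801]
Step 56: x=[7.2649] v=[-1.1805]
Step 57: x=[7.2059] v=[-1.1799]
Step 58: x=[7.1470] v=[-1.1784]
Step 59: x=[7.0882] v=[-1.1760]
Step 60: x=[7.0296] v=[-1.1727]
Step 61: x=[6.9712] v=[-1.1684]
Step 62: x=[6.9130] v=[-1.1632]
Step 63: x=[6.8551] v=[-1.1571]
Step 64: x=[6.7976] v=[-1.1501]
Step 65: x=[6.7405] v=[-1.1422]
Step 66: x=[6.6838] v=[-1.1334]
Step 67: x=[6.6276] v=[-1.1237]
Step 68: x=[6.5719] v=[-1.1131]
v[0] did not become non-negative within 68 steps; using fallback time=3.4000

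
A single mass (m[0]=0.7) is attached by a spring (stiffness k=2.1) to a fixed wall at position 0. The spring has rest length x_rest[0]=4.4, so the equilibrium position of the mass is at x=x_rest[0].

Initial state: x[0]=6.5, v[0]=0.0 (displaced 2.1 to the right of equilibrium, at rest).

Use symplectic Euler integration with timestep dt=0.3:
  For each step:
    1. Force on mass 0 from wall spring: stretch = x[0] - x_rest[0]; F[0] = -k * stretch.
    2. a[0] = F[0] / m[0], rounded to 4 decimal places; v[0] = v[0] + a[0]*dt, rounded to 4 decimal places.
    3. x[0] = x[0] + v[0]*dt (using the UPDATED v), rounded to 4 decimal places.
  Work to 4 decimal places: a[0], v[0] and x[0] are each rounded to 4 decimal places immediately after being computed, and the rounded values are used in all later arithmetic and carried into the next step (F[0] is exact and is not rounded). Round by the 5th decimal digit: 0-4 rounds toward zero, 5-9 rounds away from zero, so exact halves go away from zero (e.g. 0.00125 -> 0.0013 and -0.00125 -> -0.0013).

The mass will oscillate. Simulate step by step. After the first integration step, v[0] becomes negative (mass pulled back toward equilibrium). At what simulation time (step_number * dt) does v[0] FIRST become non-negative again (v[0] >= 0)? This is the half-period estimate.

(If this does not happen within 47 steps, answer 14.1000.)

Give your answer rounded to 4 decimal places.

Step 0: x=[6.5000] v=[0.0000]
Step 1: x=[5.9330] v=[-1.8900]
Step 2: x=[4.9521] v=[-3.2697]
Step 3: x=[3.8221] v=[-3.7666]
Step 4: x=[2.8482] v=[-3.2465]
Step 5: x=[2.2932] v=[-1.8499]
Step 6: x=[2.3071] v=[0.0462]
First v>=0 after going negative at step 6, time=1.8000

Answer: 1.8000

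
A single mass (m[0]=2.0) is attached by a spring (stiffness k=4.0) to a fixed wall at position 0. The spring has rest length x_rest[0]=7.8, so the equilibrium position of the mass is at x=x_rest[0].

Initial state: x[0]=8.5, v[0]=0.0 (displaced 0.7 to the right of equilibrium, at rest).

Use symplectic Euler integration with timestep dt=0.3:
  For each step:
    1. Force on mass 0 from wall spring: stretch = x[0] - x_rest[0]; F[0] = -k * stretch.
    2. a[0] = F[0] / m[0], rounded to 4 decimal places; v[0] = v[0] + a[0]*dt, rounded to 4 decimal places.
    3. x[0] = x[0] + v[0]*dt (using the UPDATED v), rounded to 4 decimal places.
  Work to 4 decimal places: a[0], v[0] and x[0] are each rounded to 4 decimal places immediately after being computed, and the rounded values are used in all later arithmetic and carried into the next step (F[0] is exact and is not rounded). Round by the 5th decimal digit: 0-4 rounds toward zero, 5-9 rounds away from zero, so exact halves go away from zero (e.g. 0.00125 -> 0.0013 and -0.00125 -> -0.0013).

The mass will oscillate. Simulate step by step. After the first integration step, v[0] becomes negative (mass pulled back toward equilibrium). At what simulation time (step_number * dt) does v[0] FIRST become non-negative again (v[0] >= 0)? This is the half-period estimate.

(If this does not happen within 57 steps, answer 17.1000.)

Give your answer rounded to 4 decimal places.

Answer: 2.4000

Derivation:
Step 0: x=[8.5000] v=[0.0000]
Step 1: x=[8.3740] v=[-0.4200]
Step 2: x=[8.1447] v=[-0.7644]
Step 3: x=[7.8533] v=[-0.9712]
Step 4: x=[7.5523] v=[-1.0032]
Step 5: x=[7.2959] v=[-0.8546]
Step 6: x=[7.1303] v=[-0.5521]
Step 7: x=[7.0852] v=[-0.1503]
Step 8: x=[7.1688] v=[0.2786]
First v>=0 after going negative at step 8, time=2.4000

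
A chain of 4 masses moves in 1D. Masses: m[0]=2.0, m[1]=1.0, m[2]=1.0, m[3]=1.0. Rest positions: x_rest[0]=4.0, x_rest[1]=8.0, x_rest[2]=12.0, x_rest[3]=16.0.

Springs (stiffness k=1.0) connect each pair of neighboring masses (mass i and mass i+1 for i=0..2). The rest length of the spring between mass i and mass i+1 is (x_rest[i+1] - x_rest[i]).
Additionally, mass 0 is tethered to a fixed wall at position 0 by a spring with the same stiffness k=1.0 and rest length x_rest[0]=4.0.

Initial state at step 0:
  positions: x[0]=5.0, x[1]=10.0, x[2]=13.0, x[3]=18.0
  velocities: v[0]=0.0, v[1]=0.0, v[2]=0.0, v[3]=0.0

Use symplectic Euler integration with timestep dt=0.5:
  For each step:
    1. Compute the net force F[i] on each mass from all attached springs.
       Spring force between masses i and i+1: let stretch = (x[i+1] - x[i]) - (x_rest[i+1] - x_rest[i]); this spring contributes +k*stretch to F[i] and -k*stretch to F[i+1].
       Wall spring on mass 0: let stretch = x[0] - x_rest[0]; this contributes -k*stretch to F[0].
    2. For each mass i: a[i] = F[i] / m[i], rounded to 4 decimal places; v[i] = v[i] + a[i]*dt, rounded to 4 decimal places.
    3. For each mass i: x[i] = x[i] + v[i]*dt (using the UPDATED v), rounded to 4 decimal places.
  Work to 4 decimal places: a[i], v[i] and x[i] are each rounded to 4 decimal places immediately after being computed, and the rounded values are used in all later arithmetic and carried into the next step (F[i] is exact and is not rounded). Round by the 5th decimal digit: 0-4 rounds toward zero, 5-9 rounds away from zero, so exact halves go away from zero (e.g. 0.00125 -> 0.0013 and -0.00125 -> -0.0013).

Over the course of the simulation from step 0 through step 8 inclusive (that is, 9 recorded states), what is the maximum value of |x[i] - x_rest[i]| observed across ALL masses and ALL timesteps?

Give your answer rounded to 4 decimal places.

Step 0: x=[5.0000 10.0000 13.0000 18.0000] v=[0.0000 0.0000 0.0000 0.0000]
Step 1: x=[5.0000 9.5000 13.5000 17.7500] v=[0.0000 -1.0000 1.0000 -0.5000]
Step 2: x=[4.9375 8.8750 14.0625 17.4375] v=[-0.1250 -1.2500 1.1250 -0.6250]
Step 3: x=[4.7500 8.5625 14.1719 17.2813] v=[-0.3750 -0.6250 0.2188 -0.3125]
Step 4: x=[4.4453 8.6993 13.6563 17.3477] v=[-0.6094 0.2735 -1.0312 0.1328]
Step 5: x=[4.1167 9.0118 12.8243 17.4913] v=[-0.6573 0.6250 -1.6640 0.2871]
Step 6: x=[3.8854 9.0537 12.2059 17.4681] v=[-0.4627 0.0837 -1.2368 -0.0464]
Step 7: x=[3.8144 8.5915 12.1150 17.1294] v=[-0.1420 -0.9244 -0.1818 -0.6775]
Step 8: x=[3.8638 7.8159 12.3969 16.5371] v=[0.0987 -1.5512 0.5637 -1.1847]
Max displacement = 2.1719

Answer: 2.1719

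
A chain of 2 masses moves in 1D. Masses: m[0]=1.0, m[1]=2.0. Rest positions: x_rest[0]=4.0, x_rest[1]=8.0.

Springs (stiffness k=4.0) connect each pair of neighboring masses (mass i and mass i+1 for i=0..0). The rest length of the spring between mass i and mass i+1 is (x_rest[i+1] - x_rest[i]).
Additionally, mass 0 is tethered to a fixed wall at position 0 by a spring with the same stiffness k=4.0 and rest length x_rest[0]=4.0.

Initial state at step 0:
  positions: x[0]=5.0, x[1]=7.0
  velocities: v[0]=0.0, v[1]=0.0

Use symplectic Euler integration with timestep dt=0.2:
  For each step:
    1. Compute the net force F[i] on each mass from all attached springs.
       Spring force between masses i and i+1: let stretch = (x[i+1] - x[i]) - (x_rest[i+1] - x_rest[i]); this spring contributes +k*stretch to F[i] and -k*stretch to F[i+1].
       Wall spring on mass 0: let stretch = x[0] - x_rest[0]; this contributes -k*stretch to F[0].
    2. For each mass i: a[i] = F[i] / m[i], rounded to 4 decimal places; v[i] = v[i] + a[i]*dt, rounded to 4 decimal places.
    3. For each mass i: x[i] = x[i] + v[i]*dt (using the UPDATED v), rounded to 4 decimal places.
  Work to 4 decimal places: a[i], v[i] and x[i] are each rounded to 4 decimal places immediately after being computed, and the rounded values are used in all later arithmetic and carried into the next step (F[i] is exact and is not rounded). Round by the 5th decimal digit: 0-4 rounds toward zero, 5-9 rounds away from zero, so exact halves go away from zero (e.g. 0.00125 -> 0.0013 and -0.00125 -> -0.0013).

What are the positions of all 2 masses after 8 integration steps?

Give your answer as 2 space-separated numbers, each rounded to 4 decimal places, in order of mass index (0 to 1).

Step 0: x=[5.0000 7.0000] v=[0.0000 0.0000]
Step 1: x=[4.5200 7.1600] v=[-2.4000 0.8000]
Step 2: x=[3.7392 7.4288] v=[-3.9040 1.3440]
Step 3: x=[2.9505 7.7224] v=[-3.9437 1.4682]
Step 4: x=[2.4532 7.9543] v=[-2.4866 1.1594]
Step 5: x=[2.4435 8.0661] v=[-0.0483 0.5590]
Step 6: x=[2.9425 8.0481] v=[2.4950 -0.0900]
Step 7: x=[3.7876 7.9417] v=[4.2255 -0.5322]
Step 8: x=[4.6913 7.8229] v=[4.5187 -0.5938]

Answer: 4.6913 7.8229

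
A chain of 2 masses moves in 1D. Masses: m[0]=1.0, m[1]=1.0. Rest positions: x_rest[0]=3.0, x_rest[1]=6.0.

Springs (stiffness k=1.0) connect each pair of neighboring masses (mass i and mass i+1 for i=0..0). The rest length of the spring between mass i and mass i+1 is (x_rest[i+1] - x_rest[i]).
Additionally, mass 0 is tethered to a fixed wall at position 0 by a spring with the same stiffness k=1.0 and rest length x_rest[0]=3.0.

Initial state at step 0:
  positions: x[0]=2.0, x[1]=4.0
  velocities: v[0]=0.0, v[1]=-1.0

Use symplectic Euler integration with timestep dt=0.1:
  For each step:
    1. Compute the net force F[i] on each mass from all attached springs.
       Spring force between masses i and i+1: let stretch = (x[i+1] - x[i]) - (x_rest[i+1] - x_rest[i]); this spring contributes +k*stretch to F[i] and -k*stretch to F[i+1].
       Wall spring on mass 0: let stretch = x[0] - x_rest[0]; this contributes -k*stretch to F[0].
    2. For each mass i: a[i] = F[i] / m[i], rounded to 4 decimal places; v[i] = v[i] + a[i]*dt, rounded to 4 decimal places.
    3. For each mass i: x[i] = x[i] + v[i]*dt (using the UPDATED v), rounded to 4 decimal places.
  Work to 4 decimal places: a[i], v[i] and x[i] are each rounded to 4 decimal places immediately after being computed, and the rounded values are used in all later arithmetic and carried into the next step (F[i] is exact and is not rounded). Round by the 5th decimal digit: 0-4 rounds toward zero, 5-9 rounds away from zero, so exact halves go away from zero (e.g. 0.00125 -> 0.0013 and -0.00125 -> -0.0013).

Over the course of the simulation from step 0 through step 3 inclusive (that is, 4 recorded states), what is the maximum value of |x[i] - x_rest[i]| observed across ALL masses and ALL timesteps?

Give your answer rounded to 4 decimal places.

Answer: 2.2365

Derivation:
Step 0: x=[2.0000 4.0000] v=[0.0000 -1.0000]
Step 1: x=[2.0000 3.9100] v=[0.0000 -0.9000]
Step 2: x=[1.9991 3.8309] v=[-0.0090 -0.7910]
Step 3: x=[1.9965 3.7635] v=[-0.0257 -0.6742]
Max displacement = 2.2365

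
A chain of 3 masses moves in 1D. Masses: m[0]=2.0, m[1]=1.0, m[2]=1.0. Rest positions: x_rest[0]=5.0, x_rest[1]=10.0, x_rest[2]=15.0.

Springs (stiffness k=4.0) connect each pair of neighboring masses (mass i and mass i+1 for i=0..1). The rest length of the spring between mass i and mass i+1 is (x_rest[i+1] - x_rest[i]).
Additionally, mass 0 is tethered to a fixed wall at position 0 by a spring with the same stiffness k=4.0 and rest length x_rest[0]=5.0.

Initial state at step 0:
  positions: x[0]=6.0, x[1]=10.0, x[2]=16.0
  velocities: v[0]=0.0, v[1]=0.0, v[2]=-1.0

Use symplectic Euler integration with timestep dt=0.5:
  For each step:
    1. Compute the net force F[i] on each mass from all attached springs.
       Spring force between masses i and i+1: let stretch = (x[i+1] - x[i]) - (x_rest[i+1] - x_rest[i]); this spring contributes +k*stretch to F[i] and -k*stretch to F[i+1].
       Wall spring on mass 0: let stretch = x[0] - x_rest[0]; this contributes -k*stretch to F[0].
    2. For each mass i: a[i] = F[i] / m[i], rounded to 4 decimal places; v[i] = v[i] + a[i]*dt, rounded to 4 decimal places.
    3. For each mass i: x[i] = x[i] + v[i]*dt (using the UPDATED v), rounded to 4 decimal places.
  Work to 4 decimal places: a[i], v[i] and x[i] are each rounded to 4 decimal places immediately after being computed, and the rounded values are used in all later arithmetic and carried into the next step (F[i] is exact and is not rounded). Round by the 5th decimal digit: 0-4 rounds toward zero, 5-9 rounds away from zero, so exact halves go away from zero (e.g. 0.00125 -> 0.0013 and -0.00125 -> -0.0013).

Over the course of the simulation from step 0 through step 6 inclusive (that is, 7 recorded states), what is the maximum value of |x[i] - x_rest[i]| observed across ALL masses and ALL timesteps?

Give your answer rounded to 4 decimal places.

Answer: 2.3750

Derivation:
Step 0: x=[6.0000 10.0000 16.0000] v=[0.0000 0.0000 -1.0000]
Step 1: x=[5.0000 12.0000 14.5000] v=[-2.0000 4.0000 -3.0000]
Step 2: x=[5.0000 9.5000 15.5000] v=[0.0000 -5.0000 2.0000]
Step 3: x=[4.7500 8.5000 15.5000] v=[-0.5000 -2.0000 0.0000]
Step 4: x=[4.0000 10.7500 13.5000] v=[-1.5000 4.5000 -4.0000]
Step 5: x=[4.6250 9.0000 13.7500] v=[1.2500 -3.5000 0.5000]
Step 6: x=[5.1250 7.6250 14.2500] v=[1.0000 -2.7500 1.0000]
Max displacement = 2.3750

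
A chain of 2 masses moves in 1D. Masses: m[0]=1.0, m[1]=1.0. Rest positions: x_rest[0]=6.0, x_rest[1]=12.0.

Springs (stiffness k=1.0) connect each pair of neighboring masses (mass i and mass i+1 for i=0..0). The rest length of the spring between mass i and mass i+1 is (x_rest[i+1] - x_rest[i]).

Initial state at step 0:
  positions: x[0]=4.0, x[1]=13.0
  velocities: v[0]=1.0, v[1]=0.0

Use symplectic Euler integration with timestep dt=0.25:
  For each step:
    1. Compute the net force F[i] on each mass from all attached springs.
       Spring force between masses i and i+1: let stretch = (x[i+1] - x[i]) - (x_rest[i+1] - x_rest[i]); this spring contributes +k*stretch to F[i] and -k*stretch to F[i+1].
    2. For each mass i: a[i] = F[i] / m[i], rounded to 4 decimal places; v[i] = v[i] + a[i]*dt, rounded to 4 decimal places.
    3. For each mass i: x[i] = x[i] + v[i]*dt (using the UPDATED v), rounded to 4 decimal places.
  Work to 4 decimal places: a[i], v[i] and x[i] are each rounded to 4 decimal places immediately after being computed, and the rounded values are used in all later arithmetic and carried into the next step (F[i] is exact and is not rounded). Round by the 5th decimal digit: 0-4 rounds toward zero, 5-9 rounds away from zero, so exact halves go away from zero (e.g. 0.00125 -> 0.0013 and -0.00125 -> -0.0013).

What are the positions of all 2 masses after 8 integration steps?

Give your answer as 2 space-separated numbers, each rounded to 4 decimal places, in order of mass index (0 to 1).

Answer: 8.1187 10.8815

Derivation:
Step 0: x=[4.0000 13.0000] v=[1.0000 0.0000]
Step 1: x=[4.4375 12.8125] v=[1.7500 -0.7500]
Step 2: x=[5.0235 12.4766] v=[2.3438 -1.3438]
Step 3: x=[5.7003 12.0498] v=[2.7071 -1.7071]
Step 4: x=[6.3989 11.6012] v=[2.7945 -1.7945]
Step 5: x=[7.0477 11.2024] v=[2.5951 -1.5951]
Step 6: x=[7.5812 10.9190] v=[2.1338 -1.1338]
Step 7: x=[7.9483 10.8019] v=[1.4683 -0.4683]
Step 8: x=[8.1187 10.8815] v=[0.6817 0.3183]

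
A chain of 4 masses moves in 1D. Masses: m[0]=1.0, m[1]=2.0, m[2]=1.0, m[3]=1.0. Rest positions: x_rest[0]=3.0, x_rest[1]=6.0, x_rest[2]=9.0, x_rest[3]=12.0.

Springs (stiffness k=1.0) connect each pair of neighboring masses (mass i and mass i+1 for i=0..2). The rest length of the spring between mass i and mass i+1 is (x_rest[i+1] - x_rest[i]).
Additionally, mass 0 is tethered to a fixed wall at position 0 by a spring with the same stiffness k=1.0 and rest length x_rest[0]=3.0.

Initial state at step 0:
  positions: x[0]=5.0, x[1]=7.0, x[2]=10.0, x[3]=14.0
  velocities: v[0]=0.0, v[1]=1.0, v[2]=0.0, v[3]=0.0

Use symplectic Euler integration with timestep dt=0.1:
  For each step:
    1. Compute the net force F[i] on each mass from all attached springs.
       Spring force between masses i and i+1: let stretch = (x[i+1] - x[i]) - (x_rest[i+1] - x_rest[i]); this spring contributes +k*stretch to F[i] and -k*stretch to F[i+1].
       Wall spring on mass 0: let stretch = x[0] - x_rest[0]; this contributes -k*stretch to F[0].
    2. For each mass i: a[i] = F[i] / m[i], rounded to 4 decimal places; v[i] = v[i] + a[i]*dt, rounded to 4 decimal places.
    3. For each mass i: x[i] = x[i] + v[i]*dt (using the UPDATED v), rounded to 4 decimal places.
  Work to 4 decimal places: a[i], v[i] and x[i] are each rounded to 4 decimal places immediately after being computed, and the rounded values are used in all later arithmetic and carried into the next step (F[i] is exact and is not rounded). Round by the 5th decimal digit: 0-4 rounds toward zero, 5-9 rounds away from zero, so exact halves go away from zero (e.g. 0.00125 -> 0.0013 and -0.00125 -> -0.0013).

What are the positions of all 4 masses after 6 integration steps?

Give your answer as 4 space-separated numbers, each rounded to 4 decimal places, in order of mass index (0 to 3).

Answer: 4.4478 7.6609 10.2264 13.8042

Derivation:
Step 0: x=[5.0000 7.0000 10.0000 14.0000] v=[0.0000 1.0000 0.0000 0.0000]
Step 1: x=[4.9700 7.1050 10.0100 13.9900] v=[-0.3000 1.0500 0.1000 -0.1000]
Step 2: x=[4.9117 7.2139 10.0308 13.9702] v=[-0.5835 1.0885 0.2075 -0.1980]
Step 3: x=[4.8273 7.3253 10.0628 13.9410] v=[-0.8445 1.1142 0.3198 -0.2919]
Step 4: x=[4.7196 7.4379 10.1062 13.9030] v=[-1.0774 1.1262 0.4339 -0.3797]
Step 5: x=[4.5919 7.5503 10.1609 13.8571] v=[-1.2775 1.1237 0.5468 -0.4594]
Step 6: x=[4.4478 7.6609 10.2264 13.8042] v=[-1.4409 1.1063 0.6554 -0.5290]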